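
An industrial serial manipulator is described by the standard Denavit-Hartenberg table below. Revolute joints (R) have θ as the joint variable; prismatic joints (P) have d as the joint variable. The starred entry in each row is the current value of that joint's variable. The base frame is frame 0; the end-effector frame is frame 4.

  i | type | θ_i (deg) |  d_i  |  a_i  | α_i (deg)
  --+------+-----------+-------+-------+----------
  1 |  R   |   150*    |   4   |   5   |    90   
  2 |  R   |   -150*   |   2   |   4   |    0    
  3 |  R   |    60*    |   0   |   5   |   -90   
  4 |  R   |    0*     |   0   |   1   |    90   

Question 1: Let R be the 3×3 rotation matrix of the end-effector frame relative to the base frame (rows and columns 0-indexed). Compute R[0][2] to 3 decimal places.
End-effector z-axis (col 2 of R) = (0.5000,0.8660,0.0000)
R[0][2] = 0.5000

0.500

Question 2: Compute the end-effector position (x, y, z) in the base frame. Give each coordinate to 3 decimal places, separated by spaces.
-0.330 2.500 -4.000

after link 1: o_1 = (-4.3301, 2.5000, 4.0000)
after link 2: o_2 = (-0.3301, 2.5000, 2.0000)
after link 3: o_3 = (-0.3301, 2.5000, -3.0000)
after link 4: o_4 = (-0.3301, 2.5000, -4.0000)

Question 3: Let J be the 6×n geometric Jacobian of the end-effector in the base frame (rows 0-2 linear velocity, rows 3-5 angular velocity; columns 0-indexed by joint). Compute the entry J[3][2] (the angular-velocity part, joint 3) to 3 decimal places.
0.500

axis z_2 = (0.5000,0.8660,0.0000); lever o_n−o_2 = (0.0000,0.0000,-6.0000)
cross product → J_v[:, 2] = (-5.1962,3.0000,-0.0000)
J_ω[:, 2] = z_2
entry J[3][2] = 0.5000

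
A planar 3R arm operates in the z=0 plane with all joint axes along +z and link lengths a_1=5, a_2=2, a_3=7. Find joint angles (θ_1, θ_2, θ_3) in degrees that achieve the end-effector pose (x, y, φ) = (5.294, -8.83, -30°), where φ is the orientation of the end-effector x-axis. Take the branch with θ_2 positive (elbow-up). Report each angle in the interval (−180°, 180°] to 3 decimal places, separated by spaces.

wrist centre = target − a_3·(cos φ, sin φ) = (-0.7682, -5.3300)
cos θ_2 = (28.9990−5²−2²)/(2·5·2) = -0.0001; θ_2 = 90.0029° (elbow-up)
β = atan2(-5.3300,-0.7682) = -98.2012°; ψ = atan2(2.0000,4.9999) = 21.8018°
θ_1 = β − ψ = -120.0030°
θ_3 = φ − θ_1 − θ_2 = 0.0001° (wrapped to (-180°,180°])

-120.003 90.003 0.000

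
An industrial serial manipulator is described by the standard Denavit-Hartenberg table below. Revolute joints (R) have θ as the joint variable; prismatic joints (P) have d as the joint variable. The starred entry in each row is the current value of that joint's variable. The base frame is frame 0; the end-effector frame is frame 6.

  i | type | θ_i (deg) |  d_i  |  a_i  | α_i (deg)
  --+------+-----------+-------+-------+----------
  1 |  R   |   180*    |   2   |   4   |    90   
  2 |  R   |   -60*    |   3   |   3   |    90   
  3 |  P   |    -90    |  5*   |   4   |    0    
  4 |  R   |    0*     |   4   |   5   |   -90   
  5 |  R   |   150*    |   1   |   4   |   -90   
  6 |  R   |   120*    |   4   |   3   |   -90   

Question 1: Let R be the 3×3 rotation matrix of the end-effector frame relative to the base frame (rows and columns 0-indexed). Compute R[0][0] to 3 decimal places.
End-effector x-axis (col 0 of R) = (0.6495,-0.4330,0.6250)
R[0][0] = 0.6495

0.650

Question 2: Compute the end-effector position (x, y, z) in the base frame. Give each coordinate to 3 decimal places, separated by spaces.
5.011 -1.835 -4.821

after link 1: o_1 = (-4.0000, 0.0000, 2.0000)
after link 2: o_2 = (-5.5000, 3.0000, -0.5981)
after link 3: o_3 = (-1.1699, -1.0000, -3.0981)
after link 4: o_4 = (2.2942, -6.0000, -5.0981)
after link 5: o_5 = (0.0622, -2.5359, -4.9641)
after link 6: o_6 = (5.0107, -1.8349, -4.8212)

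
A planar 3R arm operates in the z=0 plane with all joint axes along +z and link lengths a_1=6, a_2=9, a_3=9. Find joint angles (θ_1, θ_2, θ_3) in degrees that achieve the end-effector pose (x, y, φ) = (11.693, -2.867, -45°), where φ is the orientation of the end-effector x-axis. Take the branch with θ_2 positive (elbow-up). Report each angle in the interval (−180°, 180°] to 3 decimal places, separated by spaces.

wrist centre = target − a_3·(cos φ, sin φ) = (5.3290, 3.4970)
cos θ_2 = (40.6274−6²−9²)/(2·6·9) = -0.7072; θ_2 = 135.0038° (elbow-up)
β = atan2(3.4970,5.3290) = 33.2732°; ψ = atan2(6.3635,-0.3644) = 93.2772°
θ_1 = β − ψ = -60.0040°
θ_3 = φ − θ_1 − θ_2 = -119.9998° (wrapped to (-180°,180°])

-60.004 135.004 -120.000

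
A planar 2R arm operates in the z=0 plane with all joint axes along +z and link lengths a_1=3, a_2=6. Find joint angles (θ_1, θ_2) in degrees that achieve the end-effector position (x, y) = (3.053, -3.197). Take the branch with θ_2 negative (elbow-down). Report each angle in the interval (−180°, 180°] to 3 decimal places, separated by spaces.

60.012 -135.006

cos θ_2 = (19.5416−3²−6²)/(2·3·6) = -0.7072; θ_2 = -135.0057° (elbow-down)
β = atan2(-3.1970,3.0530) = -46.3199°; ψ = atan2(-4.2422,-1.2431) = -106.3318°
θ_1 = β − ψ = 60.0119°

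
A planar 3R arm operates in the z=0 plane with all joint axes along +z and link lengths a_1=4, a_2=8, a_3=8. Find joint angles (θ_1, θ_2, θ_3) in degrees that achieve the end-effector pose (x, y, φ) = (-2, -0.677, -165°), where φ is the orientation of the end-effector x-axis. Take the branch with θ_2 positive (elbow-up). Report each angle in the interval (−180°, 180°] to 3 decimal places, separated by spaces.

wrist centre = target − a_3·(cos φ, sin φ) = (5.7274, 1.3936)
cos θ_2 = (34.7452−4²−8²)/(2·4·8) = -0.7071; θ_2 = 135.0000° (elbow-up)
β = atan2(1.3936,5.7274) = 13.6751°; ψ = atan2(5.6569,-1.6569) = 106.3249°
θ_1 = β − ψ = -92.6499°
θ_3 = φ − θ_1 − θ_2 = 152.6499° (wrapped to (-180°,180°])

-92.650 135.000 152.650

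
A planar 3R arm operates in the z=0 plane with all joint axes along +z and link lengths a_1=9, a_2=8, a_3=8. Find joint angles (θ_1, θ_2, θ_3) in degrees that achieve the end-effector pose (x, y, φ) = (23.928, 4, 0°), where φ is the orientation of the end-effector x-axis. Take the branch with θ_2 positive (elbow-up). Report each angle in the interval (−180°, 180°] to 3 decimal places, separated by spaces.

-0.002 30.005 -30.003

wrist centre = target − a_3·(cos φ, sin φ) = (15.9280, 4.0000)
cos θ_2 = (269.7012−9²−8²)/(2·9·8) = 0.8660; θ_2 = 30.0052° (elbow-up)
β = atan2(4.0000,15.9280) = 14.0972°; ψ = atan2(4.0006,15.9278) = 14.0994°
θ_1 = β − ψ = -0.0022°
θ_3 = φ − θ_1 − θ_2 = -30.0029° (wrapped to (-180°,180°])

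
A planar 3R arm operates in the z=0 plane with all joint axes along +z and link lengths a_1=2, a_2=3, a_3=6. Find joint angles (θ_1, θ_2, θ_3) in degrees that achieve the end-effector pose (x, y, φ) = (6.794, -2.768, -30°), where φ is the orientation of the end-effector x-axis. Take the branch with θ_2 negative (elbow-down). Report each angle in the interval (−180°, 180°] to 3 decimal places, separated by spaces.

120.010 -150.007 -0.003

wrist centre = target − a_3·(cos φ, sin φ) = (1.5978, 0.2320)
cos θ_2 = (2.6069−2²−3²)/(2·2·3) = -0.8661; θ_2 = -150.0072° (elbow-down)
β = atan2(0.2320,1.5978) = 8.2613°; ψ = atan2(-1.4997,-0.5983) = -111.7485°
θ_1 = β − ψ = 120.0099°
θ_3 = φ − θ_1 − θ_2 = -0.0027° (wrapped to (-180°,180°])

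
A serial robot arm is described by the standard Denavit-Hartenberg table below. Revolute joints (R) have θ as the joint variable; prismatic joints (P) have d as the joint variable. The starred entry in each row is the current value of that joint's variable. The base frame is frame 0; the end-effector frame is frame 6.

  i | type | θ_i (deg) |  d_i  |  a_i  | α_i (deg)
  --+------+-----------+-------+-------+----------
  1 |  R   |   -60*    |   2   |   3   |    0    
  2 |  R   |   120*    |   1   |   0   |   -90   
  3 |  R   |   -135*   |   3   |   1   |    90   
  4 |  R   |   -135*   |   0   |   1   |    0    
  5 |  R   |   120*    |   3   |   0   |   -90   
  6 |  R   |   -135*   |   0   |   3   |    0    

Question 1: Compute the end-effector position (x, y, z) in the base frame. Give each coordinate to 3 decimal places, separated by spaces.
after link 1: o_1 = (1.5000, -2.5981, 2.0000)
after link 2: o_2 = (1.5000, -2.5981, 3.0000)
after link 3: o_3 = (-1.4516, -1.7104, 3.7071)
after link 4: o_4 = (-0.5893, -1.6310, 3.2071)
after link 5: o_5 = (-1.6499, -3.4681, 1.0858)
after link 6: o_6 = (-2.1510, -3.2379, -1.8631)

-2.151 -3.238 -1.863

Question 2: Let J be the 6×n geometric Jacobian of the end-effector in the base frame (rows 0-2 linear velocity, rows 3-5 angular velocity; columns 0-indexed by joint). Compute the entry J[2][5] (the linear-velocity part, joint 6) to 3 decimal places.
-0.051

axis z_5 = (-0.9280,0.3245,0.1830); lever o_n−o_5 = (-0.5010,0.2303,-2.9489)
cross product → J_v[:, 5] = (-0.9990,-2.8283,-0.0511)
J_ω[:, 5] = z_5
entry J[2][5] = -0.0511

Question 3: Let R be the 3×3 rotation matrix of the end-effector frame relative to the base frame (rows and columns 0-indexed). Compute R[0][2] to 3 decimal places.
-0.928

End-effector z-axis (col 2 of R) = (-0.9280,0.3245,0.1830)
R[0][2] = -0.9280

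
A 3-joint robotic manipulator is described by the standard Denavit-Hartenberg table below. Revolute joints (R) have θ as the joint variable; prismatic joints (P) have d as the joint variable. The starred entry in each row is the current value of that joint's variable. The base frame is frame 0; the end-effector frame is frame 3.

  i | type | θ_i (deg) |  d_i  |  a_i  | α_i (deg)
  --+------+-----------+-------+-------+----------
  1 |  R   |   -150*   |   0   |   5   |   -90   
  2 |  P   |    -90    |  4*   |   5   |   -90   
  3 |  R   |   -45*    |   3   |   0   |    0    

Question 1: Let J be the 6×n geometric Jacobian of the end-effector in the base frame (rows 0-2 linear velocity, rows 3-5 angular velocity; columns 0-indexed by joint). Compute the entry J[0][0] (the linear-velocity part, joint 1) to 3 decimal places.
7.464

axis z_0 = ẑ; lever o_n−o_0 = (-4.9282,-7.4641,5.0000)
cross product → J_v[:, 0] = (7.4641,-4.9282,0.0000)
J_ω[:, 0] = z_0
entry J[0][0] = 7.4641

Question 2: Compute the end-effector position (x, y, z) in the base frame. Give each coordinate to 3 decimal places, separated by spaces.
after link 1: o_1 = (-4.3301, -2.5000, 0.0000)
after link 2: o_2 = (-2.3301, -5.9641, 5.0000)
after link 3: o_3 = (-4.9282, -7.4641, 5.0000)

-4.928 -7.464 5.000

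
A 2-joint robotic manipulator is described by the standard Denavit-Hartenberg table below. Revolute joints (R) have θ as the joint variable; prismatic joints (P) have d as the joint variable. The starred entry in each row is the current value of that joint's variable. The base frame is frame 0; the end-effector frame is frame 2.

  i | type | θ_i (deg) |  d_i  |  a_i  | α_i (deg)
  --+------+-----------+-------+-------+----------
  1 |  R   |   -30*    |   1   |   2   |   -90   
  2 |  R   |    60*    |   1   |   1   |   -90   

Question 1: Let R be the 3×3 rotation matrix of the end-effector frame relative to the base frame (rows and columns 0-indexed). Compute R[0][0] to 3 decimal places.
End-effector x-axis (col 0 of R) = (0.4330,-0.2500,-0.8660)
R[0][0] = 0.4330

0.433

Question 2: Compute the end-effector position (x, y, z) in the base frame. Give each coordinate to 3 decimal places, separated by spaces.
2.665 -0.384 0.134

after link 1: o_1 = (1.7321, -1.0000, 1.0000)
after link 2: o_2 = (2.6651, -0.3840, 0.1340)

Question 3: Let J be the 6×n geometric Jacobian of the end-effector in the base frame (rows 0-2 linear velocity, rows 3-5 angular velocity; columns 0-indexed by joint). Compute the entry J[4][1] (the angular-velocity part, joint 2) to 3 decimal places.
0.866

axis z_1 = (0.5000,0.8660,0.0000); lever o_n−o_1 = (0.9330,0.6160,-0.8660)
cross product → J_v[:, 1] = (-0.7500,0.4330,-0.5000)
J_ω[:, 1] = z_1
entry J[4][1] = 0.8660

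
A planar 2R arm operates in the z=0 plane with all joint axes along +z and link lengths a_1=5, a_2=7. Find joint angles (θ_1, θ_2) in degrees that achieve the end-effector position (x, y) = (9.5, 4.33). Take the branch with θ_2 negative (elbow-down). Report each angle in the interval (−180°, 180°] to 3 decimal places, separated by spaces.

cos θ_2 = (108.9989−5²−7²)/(2·5·7) = 0.5000; θ_2 = -60.0010° (elbow-down)
β = atan2(4.3300,9.5000) = 24.5030°; ψ = atan2(-6.0622,8.4999) = -35.4970°
θ_1 = β − ψ = 60.0000°

60.000 -60.001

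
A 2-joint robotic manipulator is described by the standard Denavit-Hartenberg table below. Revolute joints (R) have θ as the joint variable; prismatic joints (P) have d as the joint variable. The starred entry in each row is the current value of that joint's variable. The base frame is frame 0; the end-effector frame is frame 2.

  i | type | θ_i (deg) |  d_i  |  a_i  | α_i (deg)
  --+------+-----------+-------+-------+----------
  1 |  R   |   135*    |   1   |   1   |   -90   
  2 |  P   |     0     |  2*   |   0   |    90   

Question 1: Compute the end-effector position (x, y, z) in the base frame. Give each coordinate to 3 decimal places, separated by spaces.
-2.121 -0.707 1.000

after link 1: o_1 = (-0.7071, 0.7071, 1.0000)
after link 2: o_2 = (-2.1213, -0.7071, 1.0000)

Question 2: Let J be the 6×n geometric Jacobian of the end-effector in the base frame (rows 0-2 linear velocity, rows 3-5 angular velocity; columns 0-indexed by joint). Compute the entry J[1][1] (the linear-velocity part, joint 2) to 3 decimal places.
-0.707

prismatic axis z_1 = (-0.7071,-0.7071,0.0000)
J_v[:, 1] = z_1; J_ω[:, 1] = (0,0,0)
entry J[1][1] = -0.7071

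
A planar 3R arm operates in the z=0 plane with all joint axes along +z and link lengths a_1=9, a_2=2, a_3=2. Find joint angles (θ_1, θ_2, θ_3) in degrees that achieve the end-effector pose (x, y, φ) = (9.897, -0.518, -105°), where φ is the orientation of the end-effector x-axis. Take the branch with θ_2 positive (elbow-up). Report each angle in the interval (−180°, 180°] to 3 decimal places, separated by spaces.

0.000 44.982 -149.983

wrist centre = target − a_3·(cos φ, sin φ) = (10.4146, 1.4139)
cos θ_2 = (110.4637−9²−2²)/(2·9·2) = 0.7073; θ_2 = 44.9824° (elbow-up)
β = atan2(1.4139,10.4146) = 7.7310°; ψ = atan2(1.4138,10.4146) = 7.7306°
θ_1 = β − ψ = 0.0004°
θ_3 = φ − θ_1 − θ_2 = -149.9828° (wrapped to (-180°,180°])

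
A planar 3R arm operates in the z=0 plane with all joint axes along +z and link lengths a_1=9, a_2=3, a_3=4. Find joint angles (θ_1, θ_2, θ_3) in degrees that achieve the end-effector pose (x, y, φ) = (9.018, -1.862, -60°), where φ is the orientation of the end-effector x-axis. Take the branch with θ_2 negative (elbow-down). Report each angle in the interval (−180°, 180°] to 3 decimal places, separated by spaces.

wrist centre = target − a_3·(cos φ, sin φ) = (7.0180, 1.6021)
cos θ_2 = (51.8191−9²−3²)/(2·9·3) = -0.7071; θ_2 = -134.9958° (elbow-down)
β = atan2(1.6021,7.0180) = 12.8594°; ψ = atan2(-2.1215,6.8788) = -17.1401°
θ_1 = β − ψ = 29.9995°
θ_3 = φ − θ_1 − θ_2 = 44.9963° (wrapped to (-180°,180°])

29.999 -134.996 44.996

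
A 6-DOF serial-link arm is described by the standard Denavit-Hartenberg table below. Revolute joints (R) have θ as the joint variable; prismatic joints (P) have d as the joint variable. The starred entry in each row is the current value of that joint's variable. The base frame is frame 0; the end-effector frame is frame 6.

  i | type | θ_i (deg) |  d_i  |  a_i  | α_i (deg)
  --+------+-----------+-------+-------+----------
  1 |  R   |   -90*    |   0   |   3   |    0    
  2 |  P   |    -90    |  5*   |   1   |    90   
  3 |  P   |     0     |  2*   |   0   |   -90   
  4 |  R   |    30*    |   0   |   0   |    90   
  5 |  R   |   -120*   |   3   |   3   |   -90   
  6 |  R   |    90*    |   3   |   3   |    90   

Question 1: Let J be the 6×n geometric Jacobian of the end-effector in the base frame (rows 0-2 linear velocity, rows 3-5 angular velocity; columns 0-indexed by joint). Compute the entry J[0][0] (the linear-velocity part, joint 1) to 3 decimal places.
axis z_0 = ẑ; lever o_n−o_0 = (-1.9510,-1.5490,0.9019)
cross product → J_v[:, 0] = (1.5490,-1.9510,0.0000)
J_ω[:, 0] = z_0
entry J[0][0] = 1.5490

1.549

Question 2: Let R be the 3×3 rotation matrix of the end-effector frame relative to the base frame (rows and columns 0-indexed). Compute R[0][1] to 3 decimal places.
End-effector y-axis (col 1 of R) = (-0.7500,-0.4330,-0.5000)
R[0][1] = -0.7500

-0.750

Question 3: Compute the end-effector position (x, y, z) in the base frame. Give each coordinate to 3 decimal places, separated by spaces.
-1.951 -1.549 0.902

after link 1: o_1 = (0.0000, -3.0000, 0.0000)
after link 2: o_2 = (-1.0000, -3.0000, 5.0000)
after link 3: o_3 = (-1.0000, -1.0000, 5.0000)
after link 4: o_4 = (-1.0000, -1.0000, 5.0000)
after link 5: o_5 = (-1.2010, 2.3481, 2.4019)
after link 6: o_6 = (-1.9510, -1.5490, 0.9019)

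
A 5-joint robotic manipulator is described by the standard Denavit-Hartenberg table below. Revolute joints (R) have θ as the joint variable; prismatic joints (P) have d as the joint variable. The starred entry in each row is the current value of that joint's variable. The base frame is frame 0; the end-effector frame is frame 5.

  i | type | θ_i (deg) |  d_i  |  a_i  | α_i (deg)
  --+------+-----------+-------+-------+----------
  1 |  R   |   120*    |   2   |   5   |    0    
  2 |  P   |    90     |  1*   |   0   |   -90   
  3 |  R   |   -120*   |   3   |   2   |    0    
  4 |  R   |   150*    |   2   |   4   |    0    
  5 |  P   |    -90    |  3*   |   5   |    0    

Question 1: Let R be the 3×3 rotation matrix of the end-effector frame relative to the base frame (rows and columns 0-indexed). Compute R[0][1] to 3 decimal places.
-0.750

End-effector y-axis (col 1 of R) = (-0.7500,-0.4330,-0.5000)
R[0][1] = -0.7500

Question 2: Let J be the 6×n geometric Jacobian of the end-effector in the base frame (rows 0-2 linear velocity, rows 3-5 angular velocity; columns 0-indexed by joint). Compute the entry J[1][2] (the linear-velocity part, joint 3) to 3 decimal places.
-2.031

axis z_2 = (0.5000,-0.8660,0.0000); lever o_n−o_2 = (-0.2990,-9.4103,4.0622)
cross product → J_v[:, 2] = (-3.5179,-2.0311,-4.9641)
J_ω[:, 2] = z_2
entry J[1][2] = -2.0311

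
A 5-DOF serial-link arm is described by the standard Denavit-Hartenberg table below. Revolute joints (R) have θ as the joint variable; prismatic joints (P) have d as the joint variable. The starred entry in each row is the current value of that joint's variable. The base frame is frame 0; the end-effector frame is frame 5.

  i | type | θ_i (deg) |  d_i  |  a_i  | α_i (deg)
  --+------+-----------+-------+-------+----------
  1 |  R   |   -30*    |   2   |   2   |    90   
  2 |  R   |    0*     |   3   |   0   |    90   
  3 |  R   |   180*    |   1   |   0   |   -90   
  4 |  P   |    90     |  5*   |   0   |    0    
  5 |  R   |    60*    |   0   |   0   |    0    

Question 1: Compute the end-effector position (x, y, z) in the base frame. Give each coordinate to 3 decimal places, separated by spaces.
after link 1: o_1 = (1.7321, -1.0000, 2.0000)
after link 2: o_2 = (0.2321, -3.5981, 2.0000)
after link 3: o_3 = (0.2321, -3.5981, 1.0000)
after link 4: o_4 = (2.7321, 0.7321, 1.0000)
after link 5: o_5 = (2.7321, 0.7321, 1.0000)

2.732 0.732 1.000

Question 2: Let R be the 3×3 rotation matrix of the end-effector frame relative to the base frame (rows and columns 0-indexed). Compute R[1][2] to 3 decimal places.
0.866

End-effector z-axis (col 2 of R) = (0.5000,0.8660,-0.0000)
R[1][2] = 0.8660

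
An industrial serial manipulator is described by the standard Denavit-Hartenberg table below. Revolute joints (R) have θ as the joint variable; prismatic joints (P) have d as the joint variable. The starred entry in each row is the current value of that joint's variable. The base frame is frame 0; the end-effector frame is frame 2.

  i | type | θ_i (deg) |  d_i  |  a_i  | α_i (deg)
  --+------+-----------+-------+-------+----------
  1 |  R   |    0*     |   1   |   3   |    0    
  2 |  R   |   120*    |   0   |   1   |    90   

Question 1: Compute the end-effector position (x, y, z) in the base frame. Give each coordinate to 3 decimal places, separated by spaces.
after link 1: o_1 = (3.0000, 0.0000, 1.0000)
after link 2: o_2 = (2.5000, 0.8660, 1.0000)

2.500 0.866 1.000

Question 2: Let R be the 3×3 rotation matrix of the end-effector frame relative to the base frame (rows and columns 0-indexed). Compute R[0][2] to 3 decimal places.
0.866

End-effector z-axis (col 2 of R) = (0.8660,0.5000,0.0000)
R[0][2] = 0.8660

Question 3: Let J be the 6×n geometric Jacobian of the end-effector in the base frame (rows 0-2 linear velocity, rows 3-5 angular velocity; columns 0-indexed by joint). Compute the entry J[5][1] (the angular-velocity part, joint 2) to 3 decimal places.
1.000

axis z_1 = (0.0000,0.0000,1.0000); lever o_n−o_1 = (-0.5000,0.8660,0.0000)
cross product → J_v[:, 1] = (-0.8660,-0.5000,0.0000)
J_ω[:, 1] = z_1
entry J[5][1] = 1.0000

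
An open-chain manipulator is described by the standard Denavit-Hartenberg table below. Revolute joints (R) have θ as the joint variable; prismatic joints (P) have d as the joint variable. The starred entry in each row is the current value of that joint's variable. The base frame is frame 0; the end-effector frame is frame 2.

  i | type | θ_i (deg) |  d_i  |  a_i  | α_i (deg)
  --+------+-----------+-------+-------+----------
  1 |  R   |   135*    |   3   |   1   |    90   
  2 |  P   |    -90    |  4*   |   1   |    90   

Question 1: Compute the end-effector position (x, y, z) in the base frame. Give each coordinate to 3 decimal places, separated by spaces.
2.121 3.536 2.000

after link 1: o_1 = (-0.7071, 0.7071, 3.0000)
after link 2: o_2 = (2.1213, 3.5355, 2.0000)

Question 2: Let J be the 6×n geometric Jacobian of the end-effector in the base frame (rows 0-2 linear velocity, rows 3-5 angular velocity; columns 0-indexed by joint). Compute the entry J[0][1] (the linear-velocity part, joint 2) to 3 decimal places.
prismatic axis z_1 = (0.7071,0.7071,0.0000)
J_v[:, 1] = z_1; J_ω[:, 1] = (0,0,0)
entry J[0][1] = 0.7071

0.707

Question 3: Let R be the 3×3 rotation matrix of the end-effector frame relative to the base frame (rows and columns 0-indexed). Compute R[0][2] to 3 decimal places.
End-effector z-axis (col 2 of R) = (0.7071,-0.7071,-0.0000)
R[0][2] = 0.7071

0.707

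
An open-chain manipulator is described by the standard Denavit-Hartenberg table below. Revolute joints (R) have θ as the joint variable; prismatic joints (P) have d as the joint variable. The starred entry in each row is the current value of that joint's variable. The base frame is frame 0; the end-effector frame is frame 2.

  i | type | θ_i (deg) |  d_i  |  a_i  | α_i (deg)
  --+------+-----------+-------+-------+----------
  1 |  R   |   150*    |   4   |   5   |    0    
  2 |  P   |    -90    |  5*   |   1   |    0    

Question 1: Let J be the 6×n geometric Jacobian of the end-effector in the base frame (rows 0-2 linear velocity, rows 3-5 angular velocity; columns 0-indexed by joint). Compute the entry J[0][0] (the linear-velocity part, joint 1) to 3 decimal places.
-3.366

axis z_0 = ẑ; lever o_n−o_0 = (-3.8301,3.3660,9.0000)
cross product → J_v[:, 0] = (-3.3660,-3.8301,0.0000)
J_ω[:, 0] = z_0
entry J[0][0] = -3.3660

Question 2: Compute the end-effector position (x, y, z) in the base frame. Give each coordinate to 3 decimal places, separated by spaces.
after link 1: o_1 = (-4.3301, 2.5000, 4.0000)
after link 2: o_2 = (-3.8301, 3.3660, 9.0000)

-3.830 3.366 9.000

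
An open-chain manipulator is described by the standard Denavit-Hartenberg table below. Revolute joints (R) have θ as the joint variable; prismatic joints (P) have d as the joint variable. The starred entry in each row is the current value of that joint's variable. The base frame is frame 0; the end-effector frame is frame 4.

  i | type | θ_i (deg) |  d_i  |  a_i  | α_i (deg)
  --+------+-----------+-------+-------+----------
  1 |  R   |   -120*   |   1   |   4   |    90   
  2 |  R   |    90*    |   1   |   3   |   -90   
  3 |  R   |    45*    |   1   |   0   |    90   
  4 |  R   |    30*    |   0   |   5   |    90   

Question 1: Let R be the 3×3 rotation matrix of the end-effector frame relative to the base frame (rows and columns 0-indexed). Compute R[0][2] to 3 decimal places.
-0.127

End-effector z-axis (col 2 of R) = (-0.1268,-0.9268,0.3536)
R[0][2] = -0.1268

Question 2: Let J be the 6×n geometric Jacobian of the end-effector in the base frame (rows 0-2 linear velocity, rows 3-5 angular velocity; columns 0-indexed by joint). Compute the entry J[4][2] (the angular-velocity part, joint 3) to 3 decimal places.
axis z_2 = (0.5000,0.8660,0.0000); lever o_n−o_2 = (4.4017,1.5002,3.0619)
cross product → J_v[:, 2] = (2.6517,-1.5309,-3.0619)
J_ω[:, 2] = z_2
entry J[4][2] = 0.8660

0.866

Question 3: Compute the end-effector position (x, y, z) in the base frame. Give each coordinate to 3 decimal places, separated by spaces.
after link 1: o_1 = (-2.0000, -3.4641, 1.0000)
after link 2: o_2 = (-2.8660, -2.9641, 4.0000)
after link 3: o_3 = (-2.3660, -2.0981, 4.0000)
after link 4: o_4 = (1.5356, -1.4639, 7.0619)

1.536 -1.464 7.062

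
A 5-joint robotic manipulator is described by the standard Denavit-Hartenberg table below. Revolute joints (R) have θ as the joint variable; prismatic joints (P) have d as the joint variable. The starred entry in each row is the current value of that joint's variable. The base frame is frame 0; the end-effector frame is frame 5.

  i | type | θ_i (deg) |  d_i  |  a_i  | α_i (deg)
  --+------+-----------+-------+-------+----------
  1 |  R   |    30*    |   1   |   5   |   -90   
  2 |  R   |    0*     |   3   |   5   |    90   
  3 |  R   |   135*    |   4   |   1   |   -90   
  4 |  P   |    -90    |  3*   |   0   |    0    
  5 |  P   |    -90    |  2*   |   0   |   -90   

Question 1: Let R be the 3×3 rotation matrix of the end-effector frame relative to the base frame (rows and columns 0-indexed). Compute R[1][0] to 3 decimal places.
End-effector x-axis (col 0 of R) = (0.9659,-0.2588,0.0000)
R[1][0] = -0.2588

-0.259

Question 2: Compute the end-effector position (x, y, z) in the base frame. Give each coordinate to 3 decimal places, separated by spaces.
4.900 3.027 5.000

after link 1: o_1 = (4.3301, 2.5000, 1.0000)
after link 2: o_2 = (7.1603, 7.5981, 1.0000)
after link 3: o_3 = (6.1943, 7.8569, 5.0000)
after link 4: o_4 = (5.4179, 4.9591, 5.0000)
after link 5: o_5 = (4.9002, 3.0273, 5.0000)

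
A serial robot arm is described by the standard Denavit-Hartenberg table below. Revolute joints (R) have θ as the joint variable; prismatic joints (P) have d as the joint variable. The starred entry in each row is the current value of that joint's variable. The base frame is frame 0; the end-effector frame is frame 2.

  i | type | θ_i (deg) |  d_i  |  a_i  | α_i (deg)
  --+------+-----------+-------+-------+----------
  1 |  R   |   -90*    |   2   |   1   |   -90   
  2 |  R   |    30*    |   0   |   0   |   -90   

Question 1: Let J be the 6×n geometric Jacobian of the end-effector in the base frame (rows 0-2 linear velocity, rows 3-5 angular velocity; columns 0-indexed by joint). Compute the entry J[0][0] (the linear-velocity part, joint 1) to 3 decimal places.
axis z_0 = ẑ; lever o_n−o_0 = (0.0000,-1.0000,2.0000)
cross product → J_v[:, 0] = (1.0000,0.0000,-0.0000)
J_ω[:, 0] = z_0
entry J[0][0] = 1.0000

1.000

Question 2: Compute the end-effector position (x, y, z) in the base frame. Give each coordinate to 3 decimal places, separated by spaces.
0.000 -1.000 2.000

after link 1: o_1 = (0.0000, -1.0000, 2.0000)
after link 2: o_2 = (0.0000, -1.0000, 2.0000)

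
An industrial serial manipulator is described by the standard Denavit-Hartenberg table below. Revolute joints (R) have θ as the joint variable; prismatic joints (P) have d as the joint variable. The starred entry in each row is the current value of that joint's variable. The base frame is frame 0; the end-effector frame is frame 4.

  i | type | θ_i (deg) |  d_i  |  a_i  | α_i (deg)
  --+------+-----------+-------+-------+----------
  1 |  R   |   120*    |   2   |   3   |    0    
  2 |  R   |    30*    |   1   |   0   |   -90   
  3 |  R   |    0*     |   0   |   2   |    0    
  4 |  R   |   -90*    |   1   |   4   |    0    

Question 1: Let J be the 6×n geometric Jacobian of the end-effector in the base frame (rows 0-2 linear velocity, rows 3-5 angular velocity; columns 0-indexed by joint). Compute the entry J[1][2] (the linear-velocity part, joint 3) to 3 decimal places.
2.000

axis z_2 = (-0.5000,-0.8660,0.0000); lever o_n−o_2 = (-2.2321,0.1340,4.0000)
cross product → J_v[:, 2] = (-3.4641,2.0000,-2.0000)
J_ω[:, 2] = z_2
entry J[1][2] = 2.0000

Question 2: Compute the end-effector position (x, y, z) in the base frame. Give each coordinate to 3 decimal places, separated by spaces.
after link 1: o_1 = (-1.5000, 2.5981, 2.0000)
after link 2: o_2 = (-1.5000, 2.5981, 3.0000)
after link 3: o_3 = (-3.2321, 3.5981, 3.0000)
after link 4: o_4 = (-3.7321, 2.7321, 7.0000)

-3.732 2.732 7.000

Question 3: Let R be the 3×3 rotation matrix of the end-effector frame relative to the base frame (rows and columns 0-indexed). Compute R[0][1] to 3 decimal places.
-0.866

End-effector y-axis (col 1 of R) = (-0.8660,0.5000,-0.0000)
R[0][1] = -0.8660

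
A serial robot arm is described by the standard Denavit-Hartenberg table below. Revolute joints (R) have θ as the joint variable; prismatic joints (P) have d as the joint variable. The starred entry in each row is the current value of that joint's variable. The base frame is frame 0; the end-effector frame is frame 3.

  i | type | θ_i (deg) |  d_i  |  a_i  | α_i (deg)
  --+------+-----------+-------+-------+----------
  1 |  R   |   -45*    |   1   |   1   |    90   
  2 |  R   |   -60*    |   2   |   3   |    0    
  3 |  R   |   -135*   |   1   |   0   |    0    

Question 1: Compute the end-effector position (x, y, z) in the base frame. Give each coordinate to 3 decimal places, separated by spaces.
after link 1: o_1 = (0.7071, -0.7071, 1.0000)
after link 2: o_2 = (0.3536, -3.1820, -1.5981)
after link 3: o_3 = (-0.3536, -3.8891, -1.5981)

-0.354 -3.889 -1.598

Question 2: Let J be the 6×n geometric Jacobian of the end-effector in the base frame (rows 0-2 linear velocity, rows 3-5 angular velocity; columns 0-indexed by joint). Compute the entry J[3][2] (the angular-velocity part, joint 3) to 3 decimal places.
axis z_2 = (-0.7071,-0.7071,0.0000); lever o_n−o_2 = (-0.7071,-0.7071,0.0000)
cross product → J_v[:, 2] = (0.0000,-0.0000,-0.0000)
J_ω[:, 2] = z_2
entry J[3][2] = -0.7071

-0.707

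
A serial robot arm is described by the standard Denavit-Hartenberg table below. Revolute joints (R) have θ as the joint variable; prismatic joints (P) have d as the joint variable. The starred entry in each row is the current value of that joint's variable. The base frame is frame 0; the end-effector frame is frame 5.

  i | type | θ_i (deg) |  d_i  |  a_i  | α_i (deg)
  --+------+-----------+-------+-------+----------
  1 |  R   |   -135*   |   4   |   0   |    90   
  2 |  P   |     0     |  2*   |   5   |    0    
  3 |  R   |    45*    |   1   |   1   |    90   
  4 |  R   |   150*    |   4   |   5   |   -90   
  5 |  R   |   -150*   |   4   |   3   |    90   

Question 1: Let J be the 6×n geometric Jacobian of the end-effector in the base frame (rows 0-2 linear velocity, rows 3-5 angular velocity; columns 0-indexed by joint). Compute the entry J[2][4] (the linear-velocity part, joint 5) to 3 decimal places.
axis z_4 = (0.8624,-0.3624,-0.3536); lever o_n−o_4 = (2.4930,-4.2430,-0.8839)
cross product → J_v[:, 4] = (-1.1798,-0.1192,-2.7557)
J_ω[:, 4] = z_4
entry J[2][4] = -2.7557

-2.756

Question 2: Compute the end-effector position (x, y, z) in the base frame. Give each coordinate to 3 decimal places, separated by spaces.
-5.267 -4.224 -2.067

after link 1: o_1 = (0.0000, 0.0000, 4.0000)
after link 2: o_2 = (-4.9497, -2.1213, 4.0000)
after link 3: o_3 = (-6.1569, -1.9142, 4.7071)
after link 4: o_4 = (-7.7596, 0.0186, -1.1832)
after link 5: o_5 = (-5.2665, -4.2244, -2.0671)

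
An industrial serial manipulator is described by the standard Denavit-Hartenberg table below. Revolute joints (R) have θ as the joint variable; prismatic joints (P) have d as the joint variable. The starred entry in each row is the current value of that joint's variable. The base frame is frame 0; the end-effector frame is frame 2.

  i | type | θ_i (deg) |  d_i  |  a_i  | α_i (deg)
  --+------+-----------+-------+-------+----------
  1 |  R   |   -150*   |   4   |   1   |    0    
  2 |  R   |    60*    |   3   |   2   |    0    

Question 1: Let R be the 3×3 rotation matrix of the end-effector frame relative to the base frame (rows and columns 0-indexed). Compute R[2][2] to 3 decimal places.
1.000

End-effector z-axis (col 2 of R) = (0.0000,0.0000,1.0000)
R[2][2] = 1.0000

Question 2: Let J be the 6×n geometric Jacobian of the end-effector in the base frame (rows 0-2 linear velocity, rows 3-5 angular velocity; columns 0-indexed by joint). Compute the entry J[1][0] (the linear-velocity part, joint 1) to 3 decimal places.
axis z_0 = ẑ; lever o_n−o_0 = (-0.8660,-2.5000,7.0000)
cross product → J_v[:, 0] = (2.5000,-0.8660,0.0000)
J_ω[:, 0] = z_0
entry J[1][0] = -0.8660

-0.866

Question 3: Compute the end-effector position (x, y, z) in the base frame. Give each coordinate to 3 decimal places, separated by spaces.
-0.866 -2.500 7.000

after link 1: o_1 = (-0.8660, -0.5000, 4.0000)
after link 2: o_2 = (-0.8660, -2.5000, 7.0000)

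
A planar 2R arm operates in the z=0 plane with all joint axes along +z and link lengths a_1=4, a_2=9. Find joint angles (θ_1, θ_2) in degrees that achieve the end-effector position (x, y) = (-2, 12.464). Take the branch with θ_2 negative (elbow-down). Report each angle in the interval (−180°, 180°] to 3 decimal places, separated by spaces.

cos θ_2 = (159.3513−4²−9²)/(2·4·9) = 0.8660; θ_2 = -30.0040° (elbow-down)
β = atan2(12.4640,-2.0000) = 99.1161°; ψ = atan2(-4.5005,11.7939) = -20.8868°
θ_1 = β − ψ = 120.0029°

120.003 -30.004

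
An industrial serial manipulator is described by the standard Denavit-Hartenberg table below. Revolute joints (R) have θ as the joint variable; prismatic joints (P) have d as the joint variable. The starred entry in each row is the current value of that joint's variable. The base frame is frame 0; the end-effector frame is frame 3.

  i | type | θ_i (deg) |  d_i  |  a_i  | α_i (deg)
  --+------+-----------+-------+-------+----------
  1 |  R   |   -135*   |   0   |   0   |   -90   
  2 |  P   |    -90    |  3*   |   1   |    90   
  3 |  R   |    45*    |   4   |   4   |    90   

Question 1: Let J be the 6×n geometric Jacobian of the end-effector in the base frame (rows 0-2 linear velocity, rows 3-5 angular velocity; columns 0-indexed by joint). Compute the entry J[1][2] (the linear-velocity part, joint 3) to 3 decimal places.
axis z_2 = (0.7071,0.7071,0.0000); lever o_n−o_2 = (4.8284,0.8284,2.8284)
cross product → J_v[:, 2] = (2.0000,-2.0000,-2.8284)
J_ω[:, 2] = z_2
entry J[1][2] = -2.0000

-2.000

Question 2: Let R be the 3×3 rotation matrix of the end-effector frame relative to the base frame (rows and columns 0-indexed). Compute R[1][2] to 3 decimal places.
End-effector z-axis (col 2 of R) = (-0.5000,0.5000,0.7071)
R[1][2] = 0.5000

0.500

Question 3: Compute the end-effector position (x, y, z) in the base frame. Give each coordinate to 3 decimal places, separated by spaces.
6.950 -1.293 3.828

after link 1: o_1 = (0.0000, 0.0000, 0.0000)
after link 2: o_2 = (2.1213, -2.1213, 1.0000)
after link 3: o_3 = (6.9497, -1.2929, 3.8284)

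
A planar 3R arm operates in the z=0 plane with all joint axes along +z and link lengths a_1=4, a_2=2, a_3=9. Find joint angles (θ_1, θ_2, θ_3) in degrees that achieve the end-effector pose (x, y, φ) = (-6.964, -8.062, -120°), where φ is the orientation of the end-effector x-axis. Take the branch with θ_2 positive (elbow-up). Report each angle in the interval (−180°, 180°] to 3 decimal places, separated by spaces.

162.410 150.004 -72.415

wrist centre = target − a_3·(cos φ, sin φ) = (-2.4640, -0.2678)
cos θ_2 = (6.1430−4²−2²)/(2·4·2) = -0.8661; θ_2 = 150.0043° (elbow-up)
β = atan2(-0.2678,-2.4640) = -173.7978°; ψ = atan2(0.9999,2.2679) = 23.7919°
θ_1 = β − ψ = -197.5898°
θ_3 = φ − θ_1 − θ_2 = -72.4145° (wrapped to (-180°,180°])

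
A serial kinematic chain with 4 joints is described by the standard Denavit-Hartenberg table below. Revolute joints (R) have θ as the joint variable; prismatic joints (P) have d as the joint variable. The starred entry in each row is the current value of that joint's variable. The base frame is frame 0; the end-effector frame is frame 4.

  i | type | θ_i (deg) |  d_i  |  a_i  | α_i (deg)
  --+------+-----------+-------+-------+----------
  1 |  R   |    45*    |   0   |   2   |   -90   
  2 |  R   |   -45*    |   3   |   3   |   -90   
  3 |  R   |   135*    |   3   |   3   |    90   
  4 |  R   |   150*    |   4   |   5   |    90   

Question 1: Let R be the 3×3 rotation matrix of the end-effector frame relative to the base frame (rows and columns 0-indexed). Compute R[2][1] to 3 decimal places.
0.500

End-effector y-axis (col 1 of R) = (0.8536,-0.1464,0.5000)
R[2][1] = 0.5000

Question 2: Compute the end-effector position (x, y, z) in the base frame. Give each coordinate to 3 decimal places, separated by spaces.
6.762 8.335 0.897

after link 1: o_1 = (1.4142, 1.4142, 0.0000)
after link 2: o_2 = (0.7929, 5.0355, 2.1213)
after link 3: o_3 = (2.7322, 3.9749, -1.5000)
after link 4: o_4 = (6.7623, 8.3351, 0.8973)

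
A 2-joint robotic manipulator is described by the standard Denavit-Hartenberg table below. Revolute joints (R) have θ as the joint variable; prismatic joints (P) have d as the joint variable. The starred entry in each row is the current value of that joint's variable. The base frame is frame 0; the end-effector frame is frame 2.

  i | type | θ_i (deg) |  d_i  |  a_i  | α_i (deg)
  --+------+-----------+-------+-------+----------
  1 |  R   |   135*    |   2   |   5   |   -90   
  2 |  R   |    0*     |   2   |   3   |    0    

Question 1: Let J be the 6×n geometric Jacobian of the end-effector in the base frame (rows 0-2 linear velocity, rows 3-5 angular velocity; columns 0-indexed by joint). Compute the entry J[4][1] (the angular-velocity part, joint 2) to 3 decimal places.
axis z_1 = (-0.7071,-0.7071,0.0000); lever o_n−o_1 = (-3.5355,0.7071,0.0000)
cross product → J_v[:, 1] = (-0.0000,-0.0000,-3.0000)
J_ω[:, 1] = z_1
entry J[4][1] = -0.7071

-0.707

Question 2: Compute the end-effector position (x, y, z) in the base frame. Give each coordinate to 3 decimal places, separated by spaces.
-7.071 4.243 2.000

after link 1: o_1 = (-3.5355, 3.5355, 2.0000)
after link 2: o_2 = (-7.0711, 4.2426, 2.0000)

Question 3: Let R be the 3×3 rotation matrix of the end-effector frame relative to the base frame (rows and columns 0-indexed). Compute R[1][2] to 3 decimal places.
End-effector z-axis (col 2 of R) = (-0.7071,-0.7071,0.0000)
R[1][2] = -0.7071

-0.707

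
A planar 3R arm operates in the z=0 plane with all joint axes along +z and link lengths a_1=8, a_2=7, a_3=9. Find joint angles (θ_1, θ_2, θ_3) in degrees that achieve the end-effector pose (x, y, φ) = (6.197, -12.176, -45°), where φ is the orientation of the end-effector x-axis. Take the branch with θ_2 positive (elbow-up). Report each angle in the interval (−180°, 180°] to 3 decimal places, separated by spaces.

wrist centre = target − a_3·(cos φ, sin φ) = (-0.1670, -5.8120)
cos θ_2 = (33.8077−8²−7²)/(2·8·7) = -0.7071; θ_2 = 134.9974° (elbow-up)
β = atan2(-5.8120,-0.1670) = -91.6455°; ψ = atan2(4.9500,3.0505) = 58.3561°
θ_1 = β − ψ = -150.0015°
θ_3 = φ − θ_1 − θ_2 = -29.9958° (wrapped to (-180°,180°])

-150.002 134.997 -29.996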